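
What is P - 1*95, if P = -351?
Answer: -446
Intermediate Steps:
P - 1*95 = -351 - 1*95 = -351 - 95 = -446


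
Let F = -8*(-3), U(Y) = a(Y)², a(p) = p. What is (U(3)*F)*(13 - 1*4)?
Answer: 1944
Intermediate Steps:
U(Y) = Y²
F = 24
(U(3)*F)*(13 - 1*4) = (3²*24)*(13 - 1*4) = (9*24)*(13 - 4) = 216*9 = 1944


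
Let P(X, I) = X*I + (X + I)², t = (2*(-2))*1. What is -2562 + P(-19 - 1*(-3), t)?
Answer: -2098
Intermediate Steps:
t = -4 (t = -4*1 = -4)
P(X, I) = (I + X)² + I*X (P(X, I) = I*X + (I + X)² = (I + X)² + I*X)
-2562 + P(-19 - 1*(-3), t) = -2562 + ((-4 + (-19 - 1*(-3)))² - 4*(-19 - 1*(-3))) = -2562 + ((-4 + (-19 + 3))² - 4*(-19 + 3)) = -2562 + ((-4 - 16)² - 4*(-16)) = -2562 + ((-20)² + 64) = -2562 + (400 + 64) = -2562 + 464 = -2098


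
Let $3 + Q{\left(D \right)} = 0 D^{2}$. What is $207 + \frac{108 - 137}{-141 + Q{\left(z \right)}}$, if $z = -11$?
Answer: $\frac{29837}{144} \approx 207.2$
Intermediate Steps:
$Q{\left(D \right)} = -3$ ($Q{\left(D \right)} = -3 + 0 D^{2} = -3 + 0 = -3$)
$207 + \frac{108 - 137}{-141 + Q{\left(z \right)}} = 207 + \frac{108 - 137}{-141 - 3} = 207 - \frac{29}{-144} = 207 - - \frac{29}{144} = 207 + \frac{29}{144} = \frac{29837}{144}$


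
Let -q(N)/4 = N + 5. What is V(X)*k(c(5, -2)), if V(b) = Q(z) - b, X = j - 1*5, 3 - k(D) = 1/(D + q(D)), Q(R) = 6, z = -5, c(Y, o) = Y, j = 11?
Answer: 0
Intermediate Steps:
q(N) = -20 - 4*N (q(N) = -4*(N + 5) = -4*(5 + N) = -20 - 4*N)
k(D) = 3 - 1/(-20 - 3*D) (k(D) = 3 - 1/(D + (-20 - 4*D)) = 3 - 1/(-20 - 3*D))
X = 6 (X = 11 - 1*5 = 11 - 5 = 6)
V(b) = 6 - b
V(X)*k(c(5, -2)) = (6 - 1*6)*((61 + 9*5)/(20 + 3*5)) = (6 - 6)*((61 + 45)/(20 + 15)) = 0*(106/35) = 0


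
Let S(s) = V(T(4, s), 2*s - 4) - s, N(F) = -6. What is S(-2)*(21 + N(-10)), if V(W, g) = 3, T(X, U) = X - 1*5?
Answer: 75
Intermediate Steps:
T(X, U) = -5 + X (T(X, U) = X - 5 = -5 + X)
S(s) = 3 - s
S(-2)*(21 + N(-10)) = (3 - 1*(-2))*(21 - 6) = (3 + 2)*15 = 5*15 = 75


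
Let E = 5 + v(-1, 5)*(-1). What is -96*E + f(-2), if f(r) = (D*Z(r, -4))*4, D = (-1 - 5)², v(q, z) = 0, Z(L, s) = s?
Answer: -1056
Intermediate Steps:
E = 5 (E = 5 + 0*(-1) = 5 + 0 = 5)
D = 36 (D = (-6)² = 36)
f(r) = -576 (f(r) = (36*(-4))*4 = -144*4 = -576)
-96*E + f(-2) = -96*5 - 576 = -480 - 576 = -1056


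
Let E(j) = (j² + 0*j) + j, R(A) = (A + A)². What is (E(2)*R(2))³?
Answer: 884736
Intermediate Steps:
R(A) = 4*A² (R(A) = (2*A)² = 4*A²)
E(j) = j + j² (E(j) = (j² + 0) + j = j² + j = j + j²)
(E(2)*R(2))³ = ((2*(1 + 2))*(4*2²))³ = ((2*3)*(4*4))³ = (6*16)³ = 96³ = 884736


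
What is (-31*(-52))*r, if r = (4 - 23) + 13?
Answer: -9672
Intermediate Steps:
r = -6 (r = -19 + 13 = -6)
(-31*(-52))*r = -31*(-52)*(-6) = 1612*(-6) = -9672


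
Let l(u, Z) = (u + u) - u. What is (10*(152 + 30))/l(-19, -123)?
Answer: -1820/19 ≈ -95.789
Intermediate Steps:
l(u, Z) = u (l(u, Z) = 2*u - u = u)
(10*(152 + 30))/l(-19, -123) = (10*(152 + 30))/(-19) = (10*182)*(-1/19) = 1820*(-1/19) = -1820/19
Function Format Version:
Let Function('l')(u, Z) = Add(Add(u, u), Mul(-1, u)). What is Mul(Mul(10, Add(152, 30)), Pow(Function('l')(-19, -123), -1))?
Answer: Rational(-1820, 19) ≈ -95.789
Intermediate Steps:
Function('l')(u, Z) = u (Function('l')(u, Z) = Add(Mul(2, u), Mul(-1, u)) = u)
Mul(Mul(10, Add(152, 30)), Pow(Function('l')(-19, -123), -1)) = Mul(Mul(10, Add(152, 30)), Pow(-19, -1)) = Mul(Mul(10, 182), Rational(-1, 19)) = Mul(1820, Rational(-1, 19)) = Rational(-1820, 19)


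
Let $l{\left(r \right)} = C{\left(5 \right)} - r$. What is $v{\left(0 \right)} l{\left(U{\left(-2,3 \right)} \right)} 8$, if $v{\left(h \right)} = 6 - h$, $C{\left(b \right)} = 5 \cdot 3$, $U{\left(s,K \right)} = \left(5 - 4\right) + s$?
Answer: $768$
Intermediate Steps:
$U{\left(s,K \right)} = 1 + s$
$C{\left(b \right)} = 15$
$l{\left(r \right)} = 15 - r$
$v{\left(0 \right)} l{\left(U{\left(-2,3 \right)} \right)} 8 = \left(6 - 0\right) \left(15 - \left(1 - 2\right)\right) 8 = \left(6 + 0\right) \left(15 - -1\right) 8 = 6 \left(15 + 1\right) 8 = 6 \cdot 16 \cdot 8 = 96 \cdot 8 = 768$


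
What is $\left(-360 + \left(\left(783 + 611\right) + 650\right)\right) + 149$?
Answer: $1833$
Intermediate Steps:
$\left(-360 + \left(\left(783 + 611\right) + 650\right)\right) + 149 = \left(-360 + \left(1394 + 650\right)\right) + 149 = \left(-360 + 2044\right) + 149 = 1684 + 149 = 1833$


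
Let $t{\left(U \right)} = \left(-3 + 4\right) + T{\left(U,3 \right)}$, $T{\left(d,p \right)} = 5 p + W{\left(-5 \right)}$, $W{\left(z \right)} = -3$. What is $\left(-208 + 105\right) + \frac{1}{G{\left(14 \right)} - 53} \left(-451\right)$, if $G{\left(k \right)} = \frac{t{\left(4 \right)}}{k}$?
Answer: $- \frac{68773}{729} \approx -94.339$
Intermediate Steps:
$T{\left(d,p \right)} = -3 + 5 p$ ($T{\left(d,p \right)} = 5 p - 3 = -3 + 5 p$)
$t{\left(U \right)} = 13$ ($t{\left(U \right)} = \left(-3 + 4\right) + \left(-3 + 5 \cdot 3\right) = 1 + \left(-3 + 15\right) = 1 + 12 = 13$)
$G{\left(k \right)} = \frac{13}{k}$
$\left(-208 + 105\right) + \frac{1}{G{\left(14 \right)} - 53} \left(-451\right) = \left(-208 + 105\right) + \frac{1}{\frac{13}{14} - 53} \left(-451\right) = -103 + \frac{1}{13 \cdot \frac{1}{14} - 53} \left(-451\right) = -103 + \frac{1}{\frac{13}{14} - 53} \left(-451\right) = -103 + \frac{1}{- \frac{729}{14}} \left(-451\right) = -103 - - \frac{6314}{729} = -103 + \frac{6314}{729} = - \frac{68773}{729}$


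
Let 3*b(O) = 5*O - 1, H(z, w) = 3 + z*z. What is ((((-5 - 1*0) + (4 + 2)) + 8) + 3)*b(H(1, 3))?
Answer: 76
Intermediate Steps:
H(z, w) = 3 + z**2
b(O) = -1/3 + 5*O/3 (b(O) = (5*O - 1)/3 = (-1 + 5*O)/3 = -1/3 + 5*O/3)
((((-5 - 1*0) + (4 + 2)) + 8) + 3)*b(H(1, 3)) = ((((-5 - 1*0) + (4 + 2)) + 8) + 3)*(-1/3 + 5*(3 + 1**2)/3) = ((((-5 + 0) + 6) + 8) + 3)*(-1/3 + 5*(3 + 1)/3) = (((-5 + 6) + 8) + 3)*(-1/3 + (5/3)*4) = ((1 + 8) + 3)*(-1/3 + 20/3) = (9 + 3)*(19/3) = 12*(19/3) = 76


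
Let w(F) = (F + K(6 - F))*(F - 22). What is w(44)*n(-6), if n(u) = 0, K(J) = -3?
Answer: 0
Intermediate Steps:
w(F) = (-22 + F)*(-3 + F) (w(F) = (F - 3)*(F - 22) = (-3 + F)*(-22 + F) = (-22 + F)*(-3 + F))
w(44)*n(-6) = (66 + 44**2 - 25*44)*0 = (66 + 1936 - 1100)*0 = 902*0 = 0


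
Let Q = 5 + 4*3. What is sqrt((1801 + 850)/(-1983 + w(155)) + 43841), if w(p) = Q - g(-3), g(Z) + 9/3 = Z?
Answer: 3*sqrt(95473010)/140 ≈ 209.38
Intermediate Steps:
Q = 17 (Q = 5 + 12 = 17)
g(Z) = -3 + Z
w(p) = 23 (w(p) = 17 - (-3 - 3) = 17 - 1*(-6) = 17 + 6 = 23)
sqrt((1801 + 850)/(-1983 + w(155)) + 43841) = sqrt((1801 + 850)/(-1983 + 23) + 43841) = sqrt(2651/(-1960) + 43841) = sqrt(2651*(-1/1960) + 43841) = sqrt(-2651/1960 + 43841) = sqrt(85925709/1960) = 3*sqrt(95473010)/140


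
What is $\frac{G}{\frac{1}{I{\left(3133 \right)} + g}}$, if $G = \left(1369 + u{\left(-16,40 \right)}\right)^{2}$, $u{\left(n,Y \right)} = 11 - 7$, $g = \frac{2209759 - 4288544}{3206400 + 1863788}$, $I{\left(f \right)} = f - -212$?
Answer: $\frac{31967452184684675}{5070188} \approx 6.305 \cdot 10^{9}$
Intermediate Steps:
$I{\left(f \right)} = 212 + f$ ($I{\left(f \right)} = f + 212 = 212 + f$)
$g = - \frac{2078785}{5070188} \approx -0.41$
$u{\left(n,Y \right)} = 4$
$G = 1885129$ ($G = \left(1369 + 4\right)^{2} = 1373^{2} = 1885129$)
$\frac{G}{\frac{1}{I{\left(3133 \right)} + g}} = \frac{1885129}{\frac{1}{\left(212 + 3133\right) - \frac{2078785}{5070188}}} = \frac{1885129}{\frac{1}{3345 - \frac{2078785}{5070188}}} = \frac{1885129}{\frac{1}{\frac{16957700075}{5070188}}} = \frac{1885129}{\frac{5070188}{16957700075}} = 1885129 \cdot \frac{16957700075}{5070188} = \frac{31967452184684675}{5070188}$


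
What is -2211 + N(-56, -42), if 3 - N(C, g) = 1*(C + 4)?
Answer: -2156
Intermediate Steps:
N(C, g) = -1 - C (N(C, g) = 3 - (C + 4) = 3 - (4 + C) = 3 + (-4 - C) = -1 - C)
-2211 + N(-56, -42) = -2211 + (-1 - 1*(-56)) = -2211 + (-1 + 56) = -2211 + 55 = -2156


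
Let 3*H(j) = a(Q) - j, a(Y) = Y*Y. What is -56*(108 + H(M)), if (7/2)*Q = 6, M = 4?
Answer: -126592/21 ≈ -6028.2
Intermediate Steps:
Q = 12/7 (Q = (2/7)*6 = 12/7 ≈ 1.7143)
a(Y) = Y²
H(j) = 48/49 - j/3 (H(j) = ((12/7)² - j)/3 = (144/49 - j)/3 = 48/49 - j/3)
-56*(108 + H(M)) = -56*(108 + (48/49 - ⅓*4)) = -56*(108 + (48/49 - 4/3)) = -56*(108 - 52/147) = -56*15824/147 = -126592/21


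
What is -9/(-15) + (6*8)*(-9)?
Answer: -2157/5 ≈ -431.40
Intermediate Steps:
-9/(-15) + (6*8)*(-9) = -9*(-1/15) + 48*(-9) = ⅗ - 432 = -2157/5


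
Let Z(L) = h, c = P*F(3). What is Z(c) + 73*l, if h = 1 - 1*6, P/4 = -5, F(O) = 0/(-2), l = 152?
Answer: 11091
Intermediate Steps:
F(O) = 0 (F(O) = 0*(-½) = 0)
P = -20 (P = 4*(-5) = -20)
c = 0 (c = -20*0 = 0)
h = -5 (h = 1 - 6 = -5)
Z(L) = -5
Z(c) + 73*l = -5 + 73*152 = -5 + 11096 = 11091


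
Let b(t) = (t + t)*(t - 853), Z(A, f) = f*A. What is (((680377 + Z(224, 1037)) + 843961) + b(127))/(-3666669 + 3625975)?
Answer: -786111/20347 ≈ -38.635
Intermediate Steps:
Z(A, f) = A*f
b(t) = 2*t*(-853 + t) (b(t) = (2*t)*(-853 + t) = 2*t*(-853 + t))
(((680377 + Z(224, 1037)) + 843961) + b(127))/(-3666669 + 3625975) = (((680377 + 224*1037) + 843961) + 2*127*(-853 + 127))/(-3666669 + 3625975) = (((680377 + 232288) + 843961) + 2*127*(-726))/(-40694) = ((912665 + 843961) - 184404)*(-1/40694) = (1756626 - 184404)*(-1/40694) = 1572222*(-1/40694) = -786111/20347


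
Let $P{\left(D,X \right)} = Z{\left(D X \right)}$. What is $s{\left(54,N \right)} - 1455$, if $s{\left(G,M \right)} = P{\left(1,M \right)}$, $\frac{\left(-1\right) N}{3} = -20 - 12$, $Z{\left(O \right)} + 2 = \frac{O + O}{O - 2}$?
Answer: $- \frac{68383}{47} \approx -1455.0$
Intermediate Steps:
$Z{\left(O \right)} = -2 + \frac{2 O}{-2 + O}$ ($Z{\left(O \right)} = -2 + \frac{O + O}{O - 2} = -2 + \frac{2 O}{-2 + O}$)
$P{\left(D,X \right)} = \frac{4}{-2 + D X}$
$N = 96$ ($N = - 3 \left(-20 - 12\right) = \left(-3\right) \left(-32\right) = 96$)
$s{\left(G,M \right)} = \frac{4}{-2 + M}$ ($s{\left(G,M \right)} = \frac{4}{-2 + 1 M} = \frac{4}{-2 + M}$)
$s{\left(54,N \right)} - 1455 = \frac{4}{-2 + 96} - 1455 = \frac{4}{94} - 1455 = 4 \cdot \frac{1}{94} - 1455 = \frac{2}{47} - 1455 = - \frac{68383}{47}$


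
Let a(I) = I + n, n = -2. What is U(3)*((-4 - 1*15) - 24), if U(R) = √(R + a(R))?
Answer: -86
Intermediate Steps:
a(I) = -2 + I (a(I) = I - 2 = -2 + I)
U(R) = √(-2 + 2*R) (U(R) = √(R + (-2 + R)) = √(-2 + 2*R))
U(3)*((-4 - 1*15) - 24) = √(-2 + 2*3)*((-4 - 1*15) - 24) = √(-2 + 6)*((-4 - 15) - 24) = √4*(-19 - 24) = 2*(-43) = -86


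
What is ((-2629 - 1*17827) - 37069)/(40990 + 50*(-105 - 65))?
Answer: -3835/2166 ≈ -1.7705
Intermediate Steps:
((-2629 - 1*17827) - 37069)/(40990 + 50*(-105 - 65)) = ((-2629 - 17827) - 37069)/(40990 + 50*(-170)) = (-20456 - 37069)/(40990 - 8500) = -57525/32490 = -57525*1/32490 = -3835/2166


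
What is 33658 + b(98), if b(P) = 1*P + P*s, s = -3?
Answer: 33462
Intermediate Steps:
b(P) = -2*P (b(P) = 1*P + P*(-3) = P - 3*P = -2*P)
33658 + b(98) = 33658 - 2*98 = 33658 - 196 = 33462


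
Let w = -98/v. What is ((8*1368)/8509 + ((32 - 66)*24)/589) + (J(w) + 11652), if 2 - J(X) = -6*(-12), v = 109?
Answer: 58046181854/5011801 ≈ 11582.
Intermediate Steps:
w = -98/109 ≈ -0.89908
J(X) = -70 (J(X) = 2 - (-6)*(-12) = 2 - 1*72 = 2 - 72 = -70)
((8*1368)/8509 + ((32 - 66)*24)/589) + (J(w) + 11652) = ((8*1368)/8509 + ((32 - 66)*24)/589) + (-70 + 11652) = (10944*(1/8509) - 34*24*(1/589)) + 11582 = (10944/8509 - 816*1/589) + 11582 = (10944/8509 - 816/589) + 11582 = -497328/5011801 + 11582 = 58046181854/5011801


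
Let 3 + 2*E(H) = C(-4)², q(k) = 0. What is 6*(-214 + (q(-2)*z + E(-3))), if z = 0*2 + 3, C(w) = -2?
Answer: -1281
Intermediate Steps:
z = 3 (z = 0 + 3 = 3)
E(H) = ½ (E(H) = -3/2 + (½)*(-2)² = -3/2 + (½)*4 = -3/2 + 2 = ½)
6*(-214 + (q(-2)*z + E(-3))) = 6*(-214 + (0*3 + ½)) = 6*(-214 + (0 + ½)) = 6*(-214 + ½) = 6*(-427/2) = -1281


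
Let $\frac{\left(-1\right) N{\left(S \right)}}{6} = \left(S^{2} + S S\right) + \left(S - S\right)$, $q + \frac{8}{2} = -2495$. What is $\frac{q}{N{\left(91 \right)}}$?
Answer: $\frac{17}{676} \approx 0.025148$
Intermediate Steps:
$q = -2499$ ($q = -4 - 2495 = -2499$)
$N{\left(S \right)} = - 12 S^{2}$ ($N{\left(S \right)} = - 6 \left(\left(S^{2} + S S\right) + \left(S - S\right)\right) = - 6 \left(\left(S^{2} + S^{2}\right) + 0\right) = - 6 \left(2 S^{2} + 0\right) = - 6 \cdot 2 S^{2} = - 12 S^{2}$)
$\frac{q}{N{\left(91 \right)}} = - \frac{2499}{\left(-12\right) 91^{2}} = - \frac{2499}{\left(-12\right) 8281} = - \frac{2499}{-99372} = \left(-2499\right) \left(- \frac{1}{99372}\right) = \frac{17}{676}$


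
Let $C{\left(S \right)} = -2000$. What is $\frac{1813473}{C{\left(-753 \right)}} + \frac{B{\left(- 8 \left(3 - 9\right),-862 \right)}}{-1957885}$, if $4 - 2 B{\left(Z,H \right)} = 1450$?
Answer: $- \frac{710114027721}{783154000} \approx -906.74$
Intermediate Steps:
$B{\left(Z,H \right)} = -723$ ($B{\left(Z,H \right)} = 2 - 725 = -723$)
$\frac{1813473}{C{\left(-753 \right)}} + \frac{B{\left(- 8 \left(3 - 9\right),-862 \right)}}{-1957885} = \frac{1813473}{-2000} - \frac{723}{-1957885} = 1813473 \left(- \frac{1}{2000}\right) - - \frac{723}{1957885} = - \frac{1813473}{2000} + \frac{723}{1957885} = - \frac{710114027721}{783154000}$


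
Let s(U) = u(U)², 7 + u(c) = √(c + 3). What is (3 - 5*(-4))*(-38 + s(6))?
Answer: -506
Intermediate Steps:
u(c) = -7 + √(3 + c) (u(c) = -7 + √(c + 3) = -7 + √(3 + c))
s(U) = (-7 + √(3 + U))²
(3 - 5*(-4))*(-38 + s(6)) = (3 - 5*(-4))*(-38 + (-7 + √(3 + 6))²) = (3 + 20)*(-38 + (-7 + √9)²) = 23*(-38 + (-7 + 3)²) = 23*(-38 + (-4)²) = 23*(-38 + 16) = 23*(-22) = -506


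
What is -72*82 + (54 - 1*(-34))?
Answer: -5816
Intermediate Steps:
-72*82 + (54 - 1*(-34)) = -5904 + (54 + 34) = -5904 + 88 = -5816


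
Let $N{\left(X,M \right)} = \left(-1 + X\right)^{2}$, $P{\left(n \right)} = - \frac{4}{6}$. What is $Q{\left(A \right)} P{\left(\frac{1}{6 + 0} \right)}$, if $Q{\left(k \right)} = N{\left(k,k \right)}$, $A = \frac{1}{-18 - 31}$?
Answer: $- \frac{5000}{7203} \approx -0.69415$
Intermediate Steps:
$P{\left(n \right)} = - \frac{2}{3}$ ($P{\left(n \right)} = \left(-4\right) \frac{1}{6} = - \frac{2}{3}$)
$A = - \frac{1}{49}$ ($A = \frac{1}{-49} = - \frac{1}{49} \approx -0.020408$)
$Q{\left(k \right)} = \left(-1 + k\right)^{2}$
$Q{\left(A \right)} P{\left(\frac{1}{6 + 0} \right)} = \left(-1 - \frac{1}{49}\right)^{2} \left(- \frac{2}{3}\right) = \left(- \frac{50}{49}\right)^{2} \left(- \frac{2}{3}\right) = \frac{2500}{2401} \left(- \frac{2}{3}\right) = - \frac{5000}{7203}$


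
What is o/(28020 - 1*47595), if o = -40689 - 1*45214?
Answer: 85903/19575 ≈ 4.3884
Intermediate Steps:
o = -85903 (o = -40689 - 45214 = -85903)
o/(28020 - 1*47595) = -85903/(28020 - 1*47595) = -85903/(28020 - 47595) = -85903/(-19575) = -85903*(-1/19575) = 85903/19575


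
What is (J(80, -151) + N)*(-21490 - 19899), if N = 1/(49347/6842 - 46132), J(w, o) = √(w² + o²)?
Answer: 283183538/315585797 - 41389*√29201 ≈ -7.0727e+6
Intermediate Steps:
J(w, o) = √(o² + w²)
N = -6842/315585797 (N = 1/(49347*(1/6842) - 46132) = 1/(49347/6842 - 46132) = 1/(-315585797/6842) = -6842/315585797 ≈ -2.1680e-5)
(J(80, -151) + N)*(-21490 - 19899) = (√((-151)² + 80²) - 6842/315585797)*(-21490 - 19899) = (√(22801 + 6400) - 6842/315585797)*(-41389) = (√29201 - 6842/315585797)*(-41389) = (-6842/315585797 + √29201)*(-41389) = 283183538/315585797 - 41389*√29201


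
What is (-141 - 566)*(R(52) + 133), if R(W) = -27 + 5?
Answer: -78477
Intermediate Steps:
R(W) = -22
(-141 - 566)*(R(52) + 133) = (-141 - 566)*(-22 + 133) = -707*111 = -78477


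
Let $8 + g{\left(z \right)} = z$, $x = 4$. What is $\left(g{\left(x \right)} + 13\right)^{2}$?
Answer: $81$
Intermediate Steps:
$g{\left(z \right)} = -8 + z$
$\left(g{\left(x \right)} + 13\right)^{2} = \left(\left(-8 + 4\right) + 13\right)^{2} = \left(-4 + 13\right)^{2} = 9^{2} = 81$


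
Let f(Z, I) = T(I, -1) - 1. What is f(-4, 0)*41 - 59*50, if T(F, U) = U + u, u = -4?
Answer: -3196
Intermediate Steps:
T(F, U) = -4 + U (T(F, U) = U - 4 = -4 + U)
f(Z, I) = -6 (f(Z, I) = (-4 - 1) - 1 = -5 - 1 = -6)
f(-4, 0)*41 - 59*50 = -6*41 - 59*50 = -246 - 2950 = -3196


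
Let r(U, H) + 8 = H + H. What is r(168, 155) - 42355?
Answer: -42053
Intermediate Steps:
r(U, H) = -8 + 2*H (r(U, H) = -8 + (H + H) = -8 + 2*H)
r(168, 155) - 42355 = (-8 + 2*155) - 42355 = (-8 + 310) - 42355 = 302 - 42355 = -42053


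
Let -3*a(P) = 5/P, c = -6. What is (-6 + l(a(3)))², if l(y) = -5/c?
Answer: 961/36 ≈ 26.694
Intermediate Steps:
a(P) = -5/(3*P)
l(y) = ⅚ (l(y) = -5/(-6) = -5*(-⅙) = ⅚)
(-6 + l(a(3)))² = (-6 + ⅚)² = (-31/6)² = 961/36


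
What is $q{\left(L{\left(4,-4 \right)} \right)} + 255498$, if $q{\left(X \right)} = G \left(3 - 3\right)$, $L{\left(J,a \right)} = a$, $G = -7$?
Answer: $255498$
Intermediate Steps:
$q{\left(X \right)} = 0$ ($q{\left(X \right)} = - 7 \left(3 - 3\right) = \left(-7\right) 0 = 0$)
$q{\left(L{\left(4,-4 \right)} \right)} + 255498 = 0 + 255498 = 255498$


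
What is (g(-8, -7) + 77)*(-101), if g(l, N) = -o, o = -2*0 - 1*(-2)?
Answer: -7575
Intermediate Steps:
o = 2 (o = 0 + 2 = 2)
g(l, N) = -2 (g(l, N) = -1*2 = -2)
(g(-8, -7) + 77)*(-101) = (-2 + 77)*(-101) = 75*(-101) = -7575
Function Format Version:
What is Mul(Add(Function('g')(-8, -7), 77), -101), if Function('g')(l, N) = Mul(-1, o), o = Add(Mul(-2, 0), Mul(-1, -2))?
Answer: -7575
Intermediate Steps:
o = 2 (o = Add(0, 2) = 2)
Function('g')(l, N) = -2 (Function('g')(l, N) = Mul(-1, 2) = -2)
Mul(Add(Function('g')(-8, -7), 77), -101) = Mul(Add(-2, 77), -101) = Mul(75, -101) = -7575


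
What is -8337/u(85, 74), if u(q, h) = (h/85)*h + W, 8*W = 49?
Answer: -1889720/15991 ≈ -118.17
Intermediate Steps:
W = 49/8 (W = (1/8)*49 = 49/8 ≈ 6.1250)
u(q, h) = 49/8 + h**2/85 (u(q, h) = (h/85)*h + 49/8 = h**2/85 + 49/8 = 49/8 + h**2/85)
-8337/u(85, 74) = -8337/(49/8 + (1/85)*74**2) = -8337/(49/8 + (1/85)*5476) = -8337/(49/8 + 5476/85) = -8337/47973/680 = -8337*680/47973 = -1889720/15991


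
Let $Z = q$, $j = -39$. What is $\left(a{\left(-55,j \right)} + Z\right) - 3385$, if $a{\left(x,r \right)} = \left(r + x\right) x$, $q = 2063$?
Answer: $3848$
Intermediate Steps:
$a{\left(x,r \right)} = x \left(r + x\right)$
$Z = 2063$
$\left(a{\left(-55,j \right)} + Z\right) - 3385 = \left(- 55 \left(-39 - 55\right) + 2063\right) - 3385 = \left(\left(-55\right) \left(-94\right) + 2063\right) - 3385 = \left(5170 + 2063\right) - 3385 = 7233 - 3385 = 3848$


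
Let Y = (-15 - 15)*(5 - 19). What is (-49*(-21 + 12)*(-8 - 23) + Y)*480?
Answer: -6360480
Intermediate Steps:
Y = 420 (Y = -30*(-14) = 420)
(-49*(-21 + 12)*(-8 - 23) + Y)*480 = (-49*(-21 + 12)*(-8 - 23) + 420)*480 = (-(-441)*(-31) + 420)*480 = (-49*279 + 420)*480 = (-13671 + 420)*480 = -13251*480 = -6360480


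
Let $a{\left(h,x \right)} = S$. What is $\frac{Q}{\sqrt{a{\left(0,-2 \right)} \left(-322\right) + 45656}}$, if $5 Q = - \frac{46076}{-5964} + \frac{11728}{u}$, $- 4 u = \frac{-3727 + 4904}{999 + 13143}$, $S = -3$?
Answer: $- \frac{989159832601 \sqrt{46622}}{409086370770} \approx -522.09$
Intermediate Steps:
$a{\left(h,x \right)} = -3$
$u = - \frac{1177}{56568}$ ($u = - \frac{\left(-3727 + 4904\right) \frac{1}{999 + 13143}}{4} = - \frac{1177 \cdot \frac{1}{14142}}{4} = \left(- \frac{1}{4}\right) \frac{1177}{14142} = - \frac{1177}{56568} \approx -0.020807$)
$Q = - \frac{989159832601}{8774535}$ ($Q = \frac{- \frac{46076}{-5964} + \frac{11728}{- \frac{1177}{56568}}}{5} = \frac{\left(-46076\right) \left(- \frac{1}{5964}\right) + 11728 \left(- \frac{56568}{1177}\right)}{5} = \frac{\frac{11519}{1491} - \frac{663429504}{1177}}{5} = \frac{1}{5} \left(- \frac{989159832601}{1754907}\right) = - \frac{989159832601}{8774535} \approx -1.1273 \cdot 10^{5}$)
$\frac{Q}{\sqrt{a{\left(0,-2 \right)} \left(-322\right) + 45656}} = - \frac{989159832601}{8774535 \sqrt{\left(-3\right) \left(-322\right) + 45656}} = - \frac{989159832601}{8774535 \sqrt{966 + 45656}} = - \frac{989159832601}{8774535 \sqrt{46622}} = - \frac{989159832601 \frac{\sqrt{46622}}{46622}}{8774535} = - \frac{989159832601 \sqrt{46622}}{409086370770}$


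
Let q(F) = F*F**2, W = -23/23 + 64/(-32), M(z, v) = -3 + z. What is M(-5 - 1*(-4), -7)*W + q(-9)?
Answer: -717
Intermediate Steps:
W = -3 (W = -23*1/23 + 64*(-1/32) = -1 - 2 = -3)
q(F) = F**3
M(-5 - 1*(-4), -7)*W + q(-9) = (-3 + (-5 - 1*(-4)))*(-3) + (-9)**3 = (-3 + (-5 + 4))*(-3) - 729 = (-3 - 1)*(-3) - 729 = -4*(-3) - 729 = 12 - 729 = -717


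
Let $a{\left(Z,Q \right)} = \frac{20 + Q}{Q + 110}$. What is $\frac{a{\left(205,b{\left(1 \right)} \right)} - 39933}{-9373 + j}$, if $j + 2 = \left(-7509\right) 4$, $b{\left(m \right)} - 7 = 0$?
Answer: $\frac{173042}{170781} \approx 1.0132$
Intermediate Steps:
$b{\left(m \right)} = 7$ ($b{\left(m \right)} = 7 + 0 = 7$)
$a{\left(Z,Q \right)} = \frac{20 + Q}{110 + Q}$
$j = -30038$ ($j = -2 - 30036 = -30038$)
$\frac{a{\left(205,b{\left(1 \right)} \right)} - 39933}{-9373 + j} = \frac{\frac{20 + 7}{110 + 7} - 39933}{-9373 - 30038} = \frac{\frac{1}{117} \cdot 27 - 39933}{-39411} = \left(\frac{1}{117} \cdot 27 - 39933\right) \left(- \frac{1}{39411}\right) = \left(\frac{3}{13} - 39933\right) \left(- \frac{1}{39411}\right) = \left(- \frac{519126}{13}\right) \left(- \frac{1}{39411}\right) = \frac{173042}{170781}$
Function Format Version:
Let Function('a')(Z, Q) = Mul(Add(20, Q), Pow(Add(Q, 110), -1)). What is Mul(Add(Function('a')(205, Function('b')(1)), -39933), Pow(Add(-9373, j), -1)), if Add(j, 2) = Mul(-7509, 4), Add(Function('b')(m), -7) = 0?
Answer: Rational(173042, 170781) ≈ 1.0132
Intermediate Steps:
Function('b')(m) = 7 (Function('b')(m) = Add(7, 0) = 7)
Function('a')(Z, Q) = Mul(Pow(Add(110, Q), -1), Add(20, Q)) (Function('a')(Z, Q) = Mul(Add(20, Q), Pow(Add(110, Q), -1)) = Mul(Pow(Add(110, Q), -1), Add(20, Q)))
j = -30038 (j = Add(-2, Mul(-7509, 4)) = Add(-2, -30036) = -30038)
Mul(Add(Function('a')(205, Function('b')(1)), -39933), Pow(Add(-9373, j), -1)) = Mul(Add(Mul(Pow(Add(110, 7), -1), Add(20, 7)), -39933), Pow(Add(-9373, -30038), -1)) = Mul(Add(Mul(Pow(117, -1), 27), -39933), Pow(-39411, -1)) = Mul(Add(Mul(Rational(1, 117), 27), -39933), Rational(-1, 39411)) = Mul(Add(Rational(3, 13), -39933), Rational(-1, 39411)) = Mul(Rational(-519126, 13), Rational(-1, 39411)) = Rational(173042, 170781)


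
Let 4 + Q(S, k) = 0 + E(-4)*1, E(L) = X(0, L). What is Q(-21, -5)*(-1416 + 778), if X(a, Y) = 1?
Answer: 1914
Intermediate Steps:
E(L) = 1
Q(S, k) = -3 (Q(S, k) = -4 + (0 + 1*1) = -4 + (0 + 1) = -4 + 1 = -3)
Q(-21, -5)*(-1416 + 778) = -3*(-1416 + 778) = -3*(-638) = 1914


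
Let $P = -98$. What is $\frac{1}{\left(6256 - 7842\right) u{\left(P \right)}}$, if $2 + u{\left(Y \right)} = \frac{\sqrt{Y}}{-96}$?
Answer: $\frac{4608}{14655433} - \frac{168 i \sqrt{2}}{14655433} \approx 0.00031442 - 1.6212 \cdot 10^{-5} i$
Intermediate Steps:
$u{\left(Y \right)} = -2 - \frac{\sqrt{Y}}{96}$ ($u{\left(Y \right)} = -2 + \frac{\sqrt{Y}}{-96} = -2 - \frac{\sqrt{Y}}{96}$)
$\frac{1}{\left(6256 - 7842\right) u{\left(P \right)}} = \frac{1}{\left(6256 - 7842\right) \left(-2 - \frac{\sqrt{-98}}{96}\right)} = \frac{1}{\left(-1586\right) \left(-2 - \frac{7 i \sqrt{2}}{96}\right)} = - \frac{1}{1586 \left(-2 - \frac{7 i \sqrt{2}}{96}\right)}$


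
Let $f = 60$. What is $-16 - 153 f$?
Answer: $-9196$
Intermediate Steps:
$-16 - 153 f = -16 - 9180 = -9196$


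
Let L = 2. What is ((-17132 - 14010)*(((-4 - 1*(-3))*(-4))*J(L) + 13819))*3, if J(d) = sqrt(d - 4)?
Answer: -1291053894 - 373704*I*sqrt(2) ≈ -1.2911e+9 - 5.285e+5*I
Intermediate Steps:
J(d) = sqrt(-4 + d)
((-17132 - 14010)*(((-4 - 1*(-3))*(-4))*J(L) + 13819))*3 = ((-17132 - 14010)*(((-4 - 1*(-3))*(-4))*sqrt(-4 + 2) + 13819))*3 = -31142*(((-4 + 3)*(-4))*sqrt(-2) + 13819)*3 = -31142*((-1*(-4))*(I*sqrt(2)) + 13819)*3 = -31142*(4*(I*sqrt(2)) + 13819)*3 = -31142*(4*I*sqrt(2) + 13819)*3 = -31142*(13819 + 4*I*sqrt(2))*3 = (-430351298 - 124568*I*sqrt(2))*3 = -1291053894 - 373704*I*sqrt(2)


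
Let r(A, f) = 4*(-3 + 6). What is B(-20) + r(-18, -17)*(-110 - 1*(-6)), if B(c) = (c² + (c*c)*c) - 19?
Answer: -8867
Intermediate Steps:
r(A, f) = 12 (r(A, f) = 4*3 = 12)
B(c) = -19 + c² + c³ (B(c) = (c² + c²*c) - 19 = (c² + c³) - 19 = -19 + c² + c³)
B(-20) + r(-18, -17)*(-110 - 1*(-6)) = (-19 + (-20)² + (-20)³) + 12*(-110 - 1*(-6)) = (-19 + 400 - 8000) + 12*(-110 + 6) = -7619 + 12*(-104) = -7619 - 1248 = -8867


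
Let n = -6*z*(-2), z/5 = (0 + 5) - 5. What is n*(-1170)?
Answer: 0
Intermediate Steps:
z = 0 (z = 5*((0 + 5) - 5) = 5*(5 - 5) = 5*0 = 0)
n = 0 (n = -6*0*(-2) = 0*(-2) = 0)
n*(-1170) = 0*(-1170) = 0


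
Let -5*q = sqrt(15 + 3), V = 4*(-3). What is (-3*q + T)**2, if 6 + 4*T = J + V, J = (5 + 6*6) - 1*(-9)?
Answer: 1762/25 + 144*sqrt(2)/5 ≈ 111.21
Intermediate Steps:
V = -12
q = -3*sqrt(2)/5 (q = -sqrt(15 + 3)/5 = -3*sqrt(2)/5 ≈ -0.84853)
J = 50 (J = (5 + 36) + 9 = 41 + 9 = 50)
T = 8 (T = -3/2 + (50 - 12)/4 = -3/2 + (1/4)*38 = -3/2 + 19/2 = 8)
(-3*q + T)**2 = (-(-9)*sqrt(2)/5 + 8)**2 = (9*sqrt(2)/5 + 8)**2 = (8 + 9*sqrt(2)/5)**2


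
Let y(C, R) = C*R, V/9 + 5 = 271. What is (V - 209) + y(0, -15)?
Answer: 2185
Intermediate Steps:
V = 2394 (V = -45 + 9*271 = -45 + 2439 = 2394)
(V - 209) + y(0, -15) = (2394 - 209) + 0*(-15) = 2185 + 0 = 2185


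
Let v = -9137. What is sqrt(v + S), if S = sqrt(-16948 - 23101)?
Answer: sqrt(-9137 + I*sqrt(40049)) ≈ 1.047 + 95.593*I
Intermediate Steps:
S = I*sqrt(40049) (S = sqrt(-40049) = I*sqrt(40049) ≈ 200.12*I)
sqrt(v + S) = sqrt(-9137 + I*sqrt(40049))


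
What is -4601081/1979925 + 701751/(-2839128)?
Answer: -4817490748681/1873753501800 ≈ -2.5710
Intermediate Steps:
-4601081/1979925 + 701751/(-2839128) = -4601081*1/1979925 + 701751*(-1/2839128) = -4601081/1979925 - 233917/946376 = -4817490748681/1873753501800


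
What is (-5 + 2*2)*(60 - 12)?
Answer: -48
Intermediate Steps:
(-5 + 2*2)*(60 - 12) = (-5 + 4)*48 = -1*48 = -48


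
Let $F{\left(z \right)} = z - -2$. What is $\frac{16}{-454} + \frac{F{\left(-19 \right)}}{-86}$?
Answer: $\frac{3171}{19522} \approx 0.16243$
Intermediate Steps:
$F{\left(z \right)} = 2 + z$ ($F{\left(z \right)} = z + 2 = 2 + z$)
$\frac{16}{-454} + \frac{F{\left(-19 \right)}}{-86} = \frac{16}{-454} + \frac{2 - 19}{-86} = 16 \left(- \frac{1}{454}\right) - - \frac{17}{86} = - \frac{8}{227} + \frac{17}{86} = \frac{3171}{19522}$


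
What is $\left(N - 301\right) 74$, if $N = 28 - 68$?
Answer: $-25234$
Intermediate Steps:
$N = -40$
$\left(N - 301\right) 74 = \left(-40 - 301\right) 74 = \left(-341\right) 74 = -25234$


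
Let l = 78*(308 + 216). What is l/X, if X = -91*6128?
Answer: -393/5362 ≈ -0.073294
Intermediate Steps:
l = 40872 (l = 78*524 = 40872)
X = -557648
l/X = 40872/(-557648) = 40872*(-1/557648) = -393/5362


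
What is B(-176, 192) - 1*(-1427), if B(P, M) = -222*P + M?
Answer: 40691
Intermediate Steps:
B(P, M) = M - 222*P
B(-176, 192) - 1*(-1427) = (192 - 222*(-176)) - 1*(-1427) = (192 + 39072) + 1427 = 39264 + 1427 = 40691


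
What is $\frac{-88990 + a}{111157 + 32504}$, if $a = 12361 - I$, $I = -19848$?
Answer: $- \frac{18927}{47887} \approx -0.39524$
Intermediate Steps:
$a = 32209$ ($a = 12361 - -19848 = 12361 + 19848 = 32209$)
$\frac{-88990 + a}{111157 + 32504} = \frac{-88990 + 32209}{111157 + 32504} = - \frac{56781}{143661} = \left(-56781\right) \frac{1}{143661} = - \frac{18927}{47887}$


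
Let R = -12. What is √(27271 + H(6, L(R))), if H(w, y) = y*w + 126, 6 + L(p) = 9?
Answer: √27415 ≈ 165.57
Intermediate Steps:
L(p) = 3 (L(p) = -6 + 9 = 3)
H(w, y) = 126 + w*y (H(w, y) = w*y + 126 = 126 + w*y)
√(27271 + H(6, L(R))) = √(27271 + (126 + 6*3)) = √(27271 + (126 + 18)) = √(27271 + 144) = √27415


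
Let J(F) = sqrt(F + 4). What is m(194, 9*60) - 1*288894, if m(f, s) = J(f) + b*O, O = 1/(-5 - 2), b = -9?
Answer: -2022249/7 + 3*sqrt(22) ≈ -2.8888e+5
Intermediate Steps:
J(F) = sqrt(4 + F)
O = -1/7 (O = 1/(-7) = -1/7 ≈ -0.14286)
m(f, s) = 9/7 + sqrt(4 + f) (m(f, s) = sqrt(4 + f) - 9*(-1/7) = sqrt(4 + f) + 9/7 = 9/7 + sqrt(4 + f))
m(194, 9*60) - 1*288894 = (9/7 + sqrt(4 + 194)) - 1*288894 = (9/7 + sqrt(198)) - 288894 = (9/7 + 3*sqrt(22)) - 288894 = -2022249/7 + 3*sqrt(22)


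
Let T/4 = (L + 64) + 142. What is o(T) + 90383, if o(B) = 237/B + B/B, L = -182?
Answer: 2892367/32 ≈ 90387.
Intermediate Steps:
T = 96 (T = 4*((-182 + 64) + 142) = 4*(-118 + 142) = 4*24 = 96)
o(B) = 1 + 237/B (o(B) = 237/B + 1 = 1 + 237/B)
o(T) + 90383 = (237 + 96)/96 + 90383 = (1/96)*333 + 90383 = 111/32 + 90383 = 2892367/32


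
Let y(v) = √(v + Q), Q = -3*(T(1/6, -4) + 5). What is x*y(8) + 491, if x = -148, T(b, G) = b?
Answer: 491 - 74*I*√30 ≈ 491.0 - 405.31*I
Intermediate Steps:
Q = -31/2 (Q = -3*(1/6 + 5) = -3*(⅙ + 5) = -3*31/6 = -31/2 ≈ -15.500)
y(v) = √(-31/2 + v) (y(v) = √(v - 31/2) = √(-31/2 + v))
x*y(8) + 491 = -74*√(-62 + 4*8) + 491 = -74*√(-62 + 32) + 491 = -74*√(-30) + 491 = -74*I*√30 + 491 = 491 - 74*I*√30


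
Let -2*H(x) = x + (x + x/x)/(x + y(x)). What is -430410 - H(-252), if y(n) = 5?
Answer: -212684533/494 ≈ -4.3054e+5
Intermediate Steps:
H(x) = -x/2 - (1 + x)/(2*(5 + x)) (H(x) = -(x + (x + x/x)/(x + 5))/2 = -(x + (x + 1)/(5 + x))/2 = -(x + (1 + x)/(5 + x))/2 = -x/2 - (1 + x)/(2*(5 + x)))
-430410 - H(-252) = -430410 - (-1 - 1*(-252)² - 6*(-252))/(2*(5 - 252)) = -430410 - (-1 - 1*63504 + 1512)/(2*(-247)) = -430410 - (-1)*(-1 - 63504 + 1512)/(2*247) = -430410 - (-1)*(-61993)/(2*247) = -430410 - 1*61993/494 = -430410 - 61993/494 = -212684533/494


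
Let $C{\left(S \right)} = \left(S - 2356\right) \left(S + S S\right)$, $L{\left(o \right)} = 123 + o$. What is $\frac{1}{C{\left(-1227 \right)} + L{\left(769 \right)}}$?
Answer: $- \frac{1}{5389913174} \approx -1.8553 \cdot 10^{-10}$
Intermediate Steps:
$C{\left(S \right)} = \left(-2356 + S\right) \left(S + S^{2}\right)$
$\frac{1}{C{\left(-1227 \right)} + L{\left(769 \right)}} = \frac{1}{- 1227 \left(-2356 + \left(-1227\right)^{2} - -2889585\right) + \left(123 + 769\right)} = \frac{1}{- 1227 \left(-2356 + 1505529 + 2889585\right) + 892} = \frac{1}{\left(-1227\right) 4392758 + 892} = \frac{1}{-5389914066 + 892} = \frac{1}{-5389913174} = - \frac{1}{5389913174}$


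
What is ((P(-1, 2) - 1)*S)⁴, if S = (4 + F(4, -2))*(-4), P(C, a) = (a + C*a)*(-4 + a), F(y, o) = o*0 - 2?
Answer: 4096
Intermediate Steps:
F(y, o) = -2 (F(y, o) = 0 - 2 = -2)
P(C, a) = (-4 + a)*(a + C*a)
S = -8 (S = (4 - 2)*(-4) = 2*(-4) = -8)
((P(-1, 2) - 1)*S)⁴ = ((2*(-4 + 2 - 4*(-1) - 1*2) - 1)*(-8))⁴ = ((2*(-4 + 2 + 4 - 2) - 1)*(-8))⁴ = ((2*0 - 1)*(-8))⁴ = ((0 - 1)*(-8))⁴ = (-1*(-8))⁴ = 8⁴ = 4096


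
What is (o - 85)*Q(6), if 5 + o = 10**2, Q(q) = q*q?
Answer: 360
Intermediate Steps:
Q(q) = q**2
o = 95 (o = -5 + 10**2 = -5 + 100 = 95)
(o - 85)*Q(6) = (95 - 85)*6**2 = 10*36 = 360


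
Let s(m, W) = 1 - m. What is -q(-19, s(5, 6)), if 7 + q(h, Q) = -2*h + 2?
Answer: -33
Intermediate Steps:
q(h, Q) = -5 - 2*h (q(h, Q) = -7 + (-2*h + 2) = -7 + (2 - 2*h) = -5 - 2*h)
-q(-19, s(5, 6)) = -(-5 - 2*(-19)) = -(-5 + 38) = -1*33 = -33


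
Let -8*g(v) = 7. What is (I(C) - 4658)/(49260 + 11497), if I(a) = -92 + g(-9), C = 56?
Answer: -38007/486056 ≈ -0.078195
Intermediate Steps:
g(v) = -7/8 (g(v) = -⅛*7 = -7/8)
I(a) = -743/8 (I(a) = -92 - 7/8 = -743/8)
(I(C) - 4658)/(49260 + 11497) = (-743/8 - 4658)/(49260 + 11497) = -38007/8/60757 = -38007/8*1/60757 = -38007/486056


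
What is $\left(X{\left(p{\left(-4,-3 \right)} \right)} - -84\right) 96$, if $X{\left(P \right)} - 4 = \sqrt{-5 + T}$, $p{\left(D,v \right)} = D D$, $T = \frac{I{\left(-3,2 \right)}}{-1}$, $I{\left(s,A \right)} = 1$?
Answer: $8448 + 96 i \sqrt{6} \approx 8448.0 + 235.15 i$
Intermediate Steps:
$T = -1$ ($T = 1 \frac{1}{-1} = 1 \left(-1\right) = -1$)
$p{\left(D,v \right)} = D^{2}$
$X{\left(P \right)} = 4 + i \sqrt{6}$ ($X{\left(P \right)} = 4 + \sqrt{-5 - 1} = 4 + \sqrt{-6} = 4 + i \sqrt{6}$)
$\left(X{\left(p{\left(-4,-3 \right)} \right)} - -84\right) 96 = \left(\left(4 + i \sqrt{6}\right) - -84\right) 96 = \left(\left(4 + i \sqrt{6}\right) + 84\right) 96 = \left(88 + i \sqrt{6}\right) 96 = 8448 + 96 i \sqrt{6}$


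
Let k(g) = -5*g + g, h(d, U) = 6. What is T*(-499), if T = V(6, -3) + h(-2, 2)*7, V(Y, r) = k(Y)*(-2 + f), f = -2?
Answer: -68862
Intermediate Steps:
k(g) = -4*g
V(Y, r) = 16*Y (V(Y, r) = (-4*Y)*(-2 - 2) = -4*Y*(-4) = 16*Y)
T = 138 (T = 16*6 + 6*7 = 96 + 42 = 138)
T*(-499) = 138*(-499) = -68862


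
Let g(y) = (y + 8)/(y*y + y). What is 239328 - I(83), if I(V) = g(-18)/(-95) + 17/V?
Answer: 57745249666/241281 ≈ 2.3933e+5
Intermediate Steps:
g(y) = (8 + y)/(y + y²) (g(y) = (8 + y)/(y² + y) = (8 + y)/(y + y²))
I(V) = 1/2907 + 17/V (I(V) = ((8 - 18)/((-18)*(1 - 18)))/(-95) + 17/V = -1/18*(-10)/(-17)*(-1/95) + 17/V = -1/18*(-1/17)*(-10)*(-1/95) + 17/V = -5/153*(-1/95) + 17/V = 1/2907 + 17/V)
239328 - I(83) = 239328 - (49419 + 83)/(2907*83) = 239328 - 49502/(2907*83) = 239328 - 1*49502/241281 = 239328 - 49502/241281 = 57745249666/241281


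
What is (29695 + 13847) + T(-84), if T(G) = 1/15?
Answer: 653131/15 ≈ 43542.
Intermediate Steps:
T(G) = 1/15
(29695 + 13847) + T(-84) = (29695 + 13847) + 1/15 = 43542 + 1/15 = 653131/15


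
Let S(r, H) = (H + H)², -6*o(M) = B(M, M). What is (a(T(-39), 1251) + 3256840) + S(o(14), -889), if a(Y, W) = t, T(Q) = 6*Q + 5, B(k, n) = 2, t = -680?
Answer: 6417444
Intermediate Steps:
T(Q) = 5 + 6*Q
o(M) = -⅓ (o(M) = -⅙*2 = -⅓)
S(r, H) = 4*H² (S(r, H) = (2*H)² = 4*H²)
a(Y, W) = -680
(a(T(-39), 1251) + 3256840) + S(o(14), -889) = (-680 + 3256840) + 4*(-889)² = 3256160 + 4*790321 = 3256160 + 3161284 = 6417444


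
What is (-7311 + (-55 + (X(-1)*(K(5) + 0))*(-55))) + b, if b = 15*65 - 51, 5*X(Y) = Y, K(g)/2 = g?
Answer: -6332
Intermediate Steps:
K(g) = 2*g
X(Y) = Y/5
b = 924 (b = 975 - 51 = 924)
(-7311 + (-55 + (X(-1)*(K(5) + 0))*(-55))) + b = (-7311 + (-55 + (((1/5)*(-1))*(2*5 + 0))*(-55))) + 924 = (-7311 + (-55 - (10 + 0)/5*(-55))) + 924 = (-7311 + (-55 - 1/5*10*(-55))) + 924 = (-7311 + (-55 - 2*(-55))) + 924 = (-7311 + (-55 + 110)) + 924 = (-7311 + 55) + 924 = -7256 + 924 = -6332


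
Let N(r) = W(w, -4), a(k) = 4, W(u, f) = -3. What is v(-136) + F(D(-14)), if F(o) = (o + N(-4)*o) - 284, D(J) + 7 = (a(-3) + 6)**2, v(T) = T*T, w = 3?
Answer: 18026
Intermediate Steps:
N(r) = -3
v(T) = T**2
D(J) = 93 (D(J) = -7 + (4 + 6)**2 = -7 + 10**2 = -7 + 100 = 93)
F(o) = -284 - 2*o (F(o) = (o - 3*o) - 284 = -2*o - 284 = -284 - 2*o)
v(-136) + F(D(-14)) = (-136)**2 + (-284 - 2*93) = 18496 + (-284 - 186) = 18496 - 470 = 18026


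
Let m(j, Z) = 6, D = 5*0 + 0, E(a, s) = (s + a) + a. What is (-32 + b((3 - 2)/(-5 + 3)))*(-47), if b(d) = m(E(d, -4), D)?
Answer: 1222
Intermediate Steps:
E(a, s) = s + 2*a (E(a, s) = (a + s) + a = s + 2*a)
D = 0 (D = 0 + 0 = 0)
b(d) = 6
(-32 + b((3 - 2)/(-5 + 3)))*(-47) = (-32 + 6)*(-47) = -26*(-47) = 1222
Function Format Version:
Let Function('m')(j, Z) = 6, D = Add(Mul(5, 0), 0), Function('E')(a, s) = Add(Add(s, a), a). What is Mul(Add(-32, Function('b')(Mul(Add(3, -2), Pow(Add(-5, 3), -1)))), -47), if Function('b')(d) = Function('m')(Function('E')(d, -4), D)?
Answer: 1222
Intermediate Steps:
Function('E')(a, s) = Add(s, Mul(2, a)) (Function('E')(a, s) = Add(Add(a, s), a) = Add(s, Mul(2, a)))
D = 0 (D = Add(0, 0) = 0)
Function('b')(d) = 6
Mul(Add(-32, Function('b')(Mul(Add(3, -2), Pow(Add(-5, 3), -1)))), -47) = Mul(Add(-32, 6), -47) = Mul(-26, -47) = 1222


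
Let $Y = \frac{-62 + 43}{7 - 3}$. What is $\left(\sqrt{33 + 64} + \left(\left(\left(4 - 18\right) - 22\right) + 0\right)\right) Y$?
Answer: $171 - \frac{19 \sqrt{97}}{4} \approx 124.22$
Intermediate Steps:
$Y = - \frac{19}{4} \approx -4.75$
$\left(\sqrt{33 + 64} + \left(\left(\left(4 - 18\right) - 22\right) + 0\right)\right) Y = \left(\sqrt{33 + 64} + \left(\left(\left(4 - 18\right) - 22\right) + 0\right)\right) \left(- \frac{19}{4}\right) = \left(\sqrt{97} + \left(\left(\left(4 - 18\right) - 22\right) + 0\right)\right) \left(- \frac{19}{4}\right) = \left(\sqrt{97} + \left(\left(-14 - 22\right) + 0\right)\right) \left(- \frac{19}{4}\right) = \left(\sqrt{97} + \left(-36 + 0\right)\right) \left(- \frac{19}{4}\right) = \left(\sqrt{97} - 36\right) \left(- \frac{19}{4}\right) = \left(-36 + \sqrt{97}\right) \left(- \frac{19}{4}\right) = 171 - \frac{19 \sqrt{97}}{4}$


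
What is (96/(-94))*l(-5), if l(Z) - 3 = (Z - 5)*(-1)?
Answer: -624/47 ≈ -13.277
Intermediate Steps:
l(Z) = 8 - Z (l(Z) = 3 + (Z - 5)*(-1) = 3 + (-5 + Z)*(-1) = 3 + (5 - Z) = 8 - Z)
(96/(-94))*l(-5) = (96/(-94))*(8 - 1*(-5)) = (96*(-1/94))*(8 + 5) = -48/47*13 = -624/47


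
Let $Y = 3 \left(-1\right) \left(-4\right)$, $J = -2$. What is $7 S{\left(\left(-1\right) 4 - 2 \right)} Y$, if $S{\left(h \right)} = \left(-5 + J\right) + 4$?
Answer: $-252$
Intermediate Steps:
$S{\left(h \right)} = -3$ ($S{\left(h \right)} = \left(-5 - 2\right) + 4 = -7 + 4 = -3$)
$Y = 12$ ($Y = \left(-3\right) \left(-4\right) = 12$)
$7 S{\left(\left(-1\right) 4 - 2 \right)} Y = 7 \left(-3\right) 12 = \left(-21\right) 12 = -252$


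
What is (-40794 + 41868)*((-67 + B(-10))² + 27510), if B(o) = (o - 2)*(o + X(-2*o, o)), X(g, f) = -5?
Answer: 43259646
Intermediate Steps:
B(o) = (-5 + o)*(-2 + o) (B(o) = (o - 2)*(o - 5) = (-2 + o)*(-5 + o) = (-5 + o)*(-2 + o))
(-40794 + 41868)*((-67 + B(-10))² + 27510) = (-40794 + 41868)*((-67 + (10 + (-10)² - 7*(-10)))² + 27510) = 1074*((-67 + (10 + 100 + 70))² + 27510) = 1074*((-67 + 180)² + 27510) = 1074*(113² + 27510) = 1074*(12769 + 27510) = 1074*40279 = 43259646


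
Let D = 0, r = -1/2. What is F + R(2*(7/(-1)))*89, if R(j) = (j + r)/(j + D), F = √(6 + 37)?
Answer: 2581/28 + √43 ≈ 98.736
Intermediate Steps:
r = -½ (r = -1*½ = -½ ≈ -0.50000)
F = √43 ≈ 6.5574
R(j) = (-½ + j)/j (R(j) = (j - ½)/(j + 0) = (-½ + j)/j)
F + R(2*(7/(-1)))*89 = √43 + ((-½ + 2*(7/(-1)))/((2*(7/(-1)))))*89 = √43 + ((-½ + 2*(7*(-1)))/((2*(7*(-1)))))*89 = √43 + ((-½ + 2*(-7))/((2*(-7))))*89 = √43 + ((-½ - 14)/(-14))*89 = √43 - 1/14*(-29/2)*89 = √43 + (29/28)*89 = √43 + 2581/28 = 2581/28 + √43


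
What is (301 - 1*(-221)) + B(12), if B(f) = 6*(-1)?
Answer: 516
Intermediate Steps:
B(f) = -6
(301 - 1*(-221)) + B(12) = (301 - 1*(-221)) - 6 = (301 + 221) - 6 = 522 - 6 = 516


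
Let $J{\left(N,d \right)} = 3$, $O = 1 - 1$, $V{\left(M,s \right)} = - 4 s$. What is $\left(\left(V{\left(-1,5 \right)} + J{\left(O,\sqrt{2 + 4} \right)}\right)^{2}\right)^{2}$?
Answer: $83521$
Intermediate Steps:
$O = 0$
$\left(\left(V{\left(-1,5 \right)} + J{\left(O,\sqrt{2 + 4} \right)}\right)^{2}\right)^{2} = \left(\left(\left(-4\right) 5 + 3\right)^{2}\right)^{2} = \left(\left(-20 + 3\right)^{2}\right)^{2} = \left(\left(-17\right)^{2}\right)^{2} = 289^{2} = 83521$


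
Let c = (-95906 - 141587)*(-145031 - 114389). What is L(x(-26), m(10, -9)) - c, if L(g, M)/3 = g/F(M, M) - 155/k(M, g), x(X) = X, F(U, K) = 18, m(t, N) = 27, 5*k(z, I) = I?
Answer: -4805613850043/78 ≈ -6.1610e+10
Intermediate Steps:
k(z, I) = I/5
c = 61610434060 (c = -237493*(-259420) = 61610434060)
L(g, M) = -2325/g + g/6 (L(g, M) = 3*(g/18 - 155*5/g) = 3*(g*(1/18) - 775/g) = 3*(g/18 - 775/g) = 3*(-775/g + g/18) = -2325/g + g/6)
L(x(-26), m(10, -9)) - c = (-2325/(-26) + (⅙)*(-26)) - 1*61610434060 = (-2325*(-1/26) - 13/3) - 61610434060 = (2325/26 - 13/3) - 61610434060 = 6637/78 - 61610434060 = -4805613850043/78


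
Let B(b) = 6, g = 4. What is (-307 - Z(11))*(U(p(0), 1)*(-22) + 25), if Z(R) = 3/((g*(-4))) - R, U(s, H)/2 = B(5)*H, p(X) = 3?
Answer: 1131187/16 ≈ 70699.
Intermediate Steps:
U(s, H) = 12*H (U(s, H) = 2*(6*H) = 12*H)
Z(R) = -3/16 - R (Z(R) = 3/((4*(-4))) - R = 3/(-16) - R = 3*(-1/16) - R = -3/16 - R)
(-307 - Z(11))*(U(p(0), 1)*(-22) + 25) = (-307 - (-3/16 - 1*11))*((12*1)*(-22) + 25) = (-307 - (-3/16 - 11))*(12*(-22) + 25) = (-307 - 1*(-179/16))*(-264 + 25) = (-307 + 179/16)*(-239) = -4733/16*(-239) = 1131187/16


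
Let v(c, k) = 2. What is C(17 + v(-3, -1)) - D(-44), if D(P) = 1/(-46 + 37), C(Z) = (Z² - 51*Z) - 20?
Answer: -5651/9 ≈ -627.89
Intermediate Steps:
C(Z) = -20 + Z² - 51*Z
D(P) = -⅑ (D(P) = 1/(-9) = -⅑)
C(17 + v(-3, -1)) - D(-44) = (-20 + (17 + 2)² - 51*(17 + 2)) - 1*(-⅑) = (-20 + 19² - 51*19) + ⅑ = (-20 + 361 - 969) + ⅑ = -628 + ⅑ = -5651/9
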